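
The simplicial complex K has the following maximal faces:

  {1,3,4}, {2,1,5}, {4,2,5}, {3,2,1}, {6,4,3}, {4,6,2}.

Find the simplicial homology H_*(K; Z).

H_0 ≅ Z,  H_1 ≅ Z,  H_2 = 0.

K has 6 vertices, 12 edges, 6 triangles.
rank ∂_0 = 0, rank ∂_1 = 5 ⇒ b_0 = 6 − 0 − 5 = 1; all invariant factors of ∂_1 are 1 so no torsion. So H_0 ≅ Z.
rank ∂_1 = 5, rank ∂_2 = 6 ⇒ b_1 = 12 − 5 − 6 = 1; all invariant factors of ∂_2 are 1 so no torsion. So H_1 ≅ Z.
rank ∂_2 = 6, rank ∂_3 = 0 ⇒ b_2 = 6 − 6 − 0 = 0. So H_2 ≅ 0.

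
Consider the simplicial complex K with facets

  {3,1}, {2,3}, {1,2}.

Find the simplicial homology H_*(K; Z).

H_0 = Z,  H_1 = Z.

Order the vertices as 1 < 2 < 3. Listing each simplex with vertices in this order, K has dimension 1 with simplices:

  0-simplices (3): [1], [2], [3]
  1-simplices (3): [1,2], [1,3], [2,3]

so the chain groups are C_0 ≅ Z^3, C_1 ≅ Z^3.

Boundary ∂_1: C_1 → C_0 sends each edge [p,q] (with p < q) to q − p. For instance
  ∂[2,3] = [3] − [2].
The 3×3 boundary matrix has rank 2 and Smith normal form diag(1,1).

Reading off H_k = ker ∂_k / im ∂_{k+1}:

  H_0: rank C_0 − rank ∂_1 = 3 − 2 = 1, and the invariant factors of ∂_1 are all 1, so H_0 = Z.
  H_1: rank ker ∂_1 − rank ∂_2 = (3 − 2) − 0 = 1, and there is no ∂_2, so H_1 = Z.

(K is a triangulation of the circle S^1.)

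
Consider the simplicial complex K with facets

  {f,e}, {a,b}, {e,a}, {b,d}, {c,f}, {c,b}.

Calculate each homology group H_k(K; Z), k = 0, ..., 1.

Fix the vertex order a < b < c < d < e < f and write every simplex with vertices in increasing order. Then dim K = 1 and the simplices of K are:

  0-simplices (6): a, b, c, d, e, f
  1-simplices (6): ab, ae, bc, bd, cf, ef

giving chain groups C_0 ≅ Z^6, C_1 ≅ Z^6.

∂_1: C_1 → C_0 sends each edge [p,q] (with p < q) to q − p.
As a 6×6 matrix over Z this has rank 5, with invariant factors (1,1,1,1,1).

From H_k ≅ ker(∂_k) / im(∂_{k+1}) we obtain:

  H_0: rank C_0 − rank ∂_1 = 6 − 5 = 1, and the invariant factors of ∂_1 are all 1, so H_0 ≅ Z.
  H_1: rank ker ∂_1 − rank ∂_2 = (6 − 5) − 0 = 1, and there is no ∂_2, so H_1 ≅ Z.

H_0 = Z,  H_1 = Z.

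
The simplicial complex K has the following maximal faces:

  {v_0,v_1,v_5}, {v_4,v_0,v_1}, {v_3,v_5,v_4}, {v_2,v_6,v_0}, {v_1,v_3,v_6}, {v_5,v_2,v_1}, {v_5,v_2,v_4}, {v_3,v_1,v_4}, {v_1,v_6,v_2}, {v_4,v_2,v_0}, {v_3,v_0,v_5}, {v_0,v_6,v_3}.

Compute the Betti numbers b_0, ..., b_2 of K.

Fix the vertex order v_0 < v_1 < v_2 < v_3 < v_4 < v_5 < v_6 and write every simplex with vertices in increasing order. Then dim K = 2 and the simplices of K are:

  0-simplices (7): [v_0], [v_1], [v_2], [v_3], [v_4], [v_5], [v_6]
  1-simplices (18): (18 of them)
  2-simplices (12): (12 of them)

giving chain groups C_0 ≅ Z^7, C_1 ≅ Z^18, C_2 ≅ Z^12.

The boundary map ∂_1: C_1 → C_0 maps an edge to its endpoints' difference, ∂[p,q] = q − p. For instance
  ∂[v_1,v_5] = [v_5] − [v_1].
This gives a 7×18 integer matrix of rank 6; reducing to Smith normal form yields diagonal entries (1,1,1,1,1,1).

∂_2: C_2 → C_1 acts by ∂[p,q,r] = [q,r] − [p,r] + [p,q]. For instance
  ∂[v_0,v_3,v_5] = [v_3,v_5] − [v_0,v_5] + [v_0,v_3],
  ∂[v_1,v_3,v_4] = [v_3,v_4] − [v_1,v_4] + [v_1,v_3].
The 18×12 boundary matrix has rank 12 and Smith normal form diag(1,1,1,1,1,1,1,1,1,1,1,2).

Computing H_k = (kernel of ∂_k) / (image of ∂_{k+1}):

  H_0: rank C_0 − rank ∂_1 = 7 − 6 = 1, and the invariant factors of ∂_1 are all 1, so H_0 ≅ Z.
  H_1: rank ker ∂_1 − rank ∂_2 = (18 − 6) − 12 = 0, and ∂_2 has invariant factor 2 > 1, so H_1 ≅ Z/2.
  H_2: rank ker ∂_2 − rank ∂_3 = (12 − 12) − 0 = 0, and there is no ∂_3, so H_2 ≅ 0.

(K is a triangulation of the real projective plane RP^2.)

Hence the Betti numbers are b_0 = 1, b_1 = 0, b_2 = 0.

b_0 = 1, b_1 = 0, b_2 = 0.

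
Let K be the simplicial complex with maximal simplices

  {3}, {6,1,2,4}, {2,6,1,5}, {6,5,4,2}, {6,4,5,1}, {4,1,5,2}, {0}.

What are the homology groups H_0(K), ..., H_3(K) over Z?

H_0 ≅ Z^3,  H_1 = 0,  H_2 = 0,  H_3 ≅ Z.

Take the total order 0 < 1 < 2 < 3 < 4 < 5 < 6 on the vertex set. Then K (dimension 3) consists of the simplices:

  0-simplices (7): [0], [1], [2], [3], [4], [5], [6]
  1-simplices (10): [1,2], [1,4], [1,5], [1,6], [2,4], [2,5], [2,6], [4,5], [4,6], [5,6]
  2-simplices (10): [1,2,4], [1,2,5], [1,2,6], [1,4,5], [1,4,6], [1,5,6], [2,4,5], [2,4,6], [2,5,6], [4,5,6]
  3-simplices (5): [1,2,4,5], [1,2,4,6], [1,2,5,6], [1,4,5,6], [2,4,5,6]

giving chain groups C_0 ≅ Z^7, C_1 ≅ Z^10, C_2 ≅ Z^10, C_3 ≅ Z^5.

Boundary ∂_1: C_1 → C_0 sends each edge [p,q] (with p < q) to q − p.
As a 7×10 matrix over Z this has rank 4, with invariant factors (1,1,1,1).

Boundary ∂_2: C_2 → C_1 sends each 2-simplex [p,q,r] to [q,r] − [p,r] + [p,q]. For instance
  ∂[1,4,6] = [4,6] − [1,6] + [1,4],
  ∂[2,4,5] = [4,5] − [2,5] + [2,4].
The resulting 10×10 matrix has rank 6, and its Smith normal form has invariant factors (1,1,1,1,1,1).

Boundary ∂_3: C_3 → C_2 sends each 3-simplex σ to the alternating sum Σ_i (−1)^i (σ with its i-th vertex removed). For instance
  ∂[1,2,5,6] = [2,5,6] − [1,5,6] + [1,2,6] − [1,2,5],
  ∂[1,4,5,6] = [4,5,6] − [1,5,6] + [1,4,6] − [1,4,5].
The resulting 10×5 matrix has rank 4, and its Smith normal form has invariant factors (1,1,1,1).

Computing H_k = (kernel of ∂_k) / (image of ∂_{k+1}):

  H_0: rank C_0 − rank ∂_1 = 7 − 4 = 3, and the invariant factors of ∂_1 are all 1, so H_0 ≅ Z^3.
  H_1: rank ker ∂_1 − rank ∂_2 = (10 − 4) − 6 = 0, and the invariant factors of ∂_2 are all 1, so H_1 ≅ 0.
  H_2: rank ker ∂_2 − rank ∂_3 = (10 − 6) − 4 = 0, and the invariant factors of ∂_3 are all 1, so H_2 ≅ 0.
  H_3: rank ker ∂_3 − rank ∂_4 = (5 − 4) − 0 = 1, and there is no ∂_4, so H_3 ≅ Z.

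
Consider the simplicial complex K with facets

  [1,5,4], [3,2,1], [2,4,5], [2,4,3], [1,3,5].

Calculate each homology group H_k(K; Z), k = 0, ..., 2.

Take the total order 1 < 2 < 3 < 4 < 5 on the vertex set. Then K (dimension 2) consists of the simplices:

  0-simplices (5): [1], [2], [3], [4], [5]
  1-simplices (10): [1,2], [1,3], [1,4], [1,5], [2,3], [2,4], [2,5], [3,4], [3,5], [4,5]
  2-simplices (5): [1,2,3], [1,3,5], [1,4,5], [2,3,4], [2,4,5]

Hence C_0 ≅ Z^5, C_1 ≅ Z^10, C_2 ≅ Z^5.

Boundary ∂_1: C_1 → C_0 maps an edge to its endpoints' difference, ∂[p,q] = q − p. For instance
  ∂[2,5] = [5] − [2].
This gives a 5×10 integer matrix of rank 4; reducing to Smith normal form yields diagonal entries (1,1,1,1).

Boundary ∂_2: C_2 → C_1 acts by ∂[p,q,r] = [q,r] − [p,r] + [p,q]. For instance
  ∂[2,3,4] = [3,4] − [2,4] + [2,3],
  ∂[1,4,5] = [4,5] − [1,5] + [1,4].
The resulting 10×5 matrix has rank 5, and its Smith normal form has invariant factors (1,1,1,1,1).

From H_k ≅ ker(∂_k) / im(∂_{k+1}) we obtain:

  H_0: rank C_0 − rank ∂_1 = 5 − 4 = 1, and the invariant factors of ∂_1 are all 1, so H_0 ≅ Z.
  H_1: rank ker ∂_1 − rank ∂_2 = (10 − 4) − 5 = 1, and the invariant factors of ∂_2 are all 1, so H_1 ≅ Z.
  H_2: rank ker ∂_2 − rank ∂_3 = (5 − 5) − 0 = 0, and there is no ∂_3, so H_2 ≅ 0.

(K is a triangulation of the Möbius band.)

H_0 = Z,  H_1 = Z,  H_2 = 0.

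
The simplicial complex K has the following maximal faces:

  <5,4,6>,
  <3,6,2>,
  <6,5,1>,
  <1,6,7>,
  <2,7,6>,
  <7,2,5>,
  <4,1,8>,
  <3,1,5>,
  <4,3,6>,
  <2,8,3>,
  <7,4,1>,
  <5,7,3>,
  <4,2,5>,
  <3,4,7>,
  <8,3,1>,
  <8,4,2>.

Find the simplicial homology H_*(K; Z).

H_0 = Z,  H_1 = Z^2,  H_2 = Z.

Order the vertices as 1 < 2 < 3 < 4 < 5 < 6 < 7 < 8. Listing each simplex with vertices in this order, K has dimension 2 with simplices:

  0-simplices (8): [1], [2], [3], [4], [5], [6], [7], [8]
  1-simplices (24): (24 of them)
  2-simplices (16): [1,3,5], [1,3,8], [1,4,7], [1,4,8], [1,5,6], [1,6,7], [2,3,6], [2,3,8], [2,4,5], [2,4,8], [2,5,7], [2,6,7], [3,4,6], [3,4,7], [3,5,7], [4,5,6]

so the chain groups are C_0 ≅ Z^8, C_1 ≅ Z^24, C_2 ≅ Z^16.

The boundary map ∂_1: C_1 → C_0 sends each edge [p,q] (with p < q) to q − p. For instance
  ∂[4,7] = [7] − [4].
This gives a 8×24 integer matrix of rank 7; reducing to Smith normal form yields diagonal entries (1,1,1,1,1,1,1).

Boundary ∂_2: C_2 → C_1 acts by ∂[p,q,r] = [q,r] − [p,r] + [p,q]. For instance
  ∂[3,4,6] = [4,6] − [3,6] + [3,4],
  ∂[1,4,7] = [4,7] − [1,7] + [1,4].
The 24×16 boundary matrix has rank 15 and Smith normal form diag(1,1,1,1,1,1,1,1,1,1,1,1,1,1,1).

Computing H_k = (kernel of ∂_k) / (image of ∂_{k+1}):

  H_0: rank C_0 − rank ∂_1 = 8 − 7 = 1, and the invariant factors of ∂_1 are all 1, so H_0 ≅ Z.
  H_1: rank ker ∂_1 − rank ∂_2 = (24 − 7) − 15 = 2, and the invariant factors of ∂_2 are all 1, so H_1 ≅ Z^2.
  H_2: rank ker ∂_2 − rank ∂_3 = (16 − 15) − 0 = 1, and there is no ∂_3, so H_2 ≅ Z.

As a check, the Euler characteristic is 8 − 24 + 16 = 0, which agrees with 1 − 2 + 1 = 0.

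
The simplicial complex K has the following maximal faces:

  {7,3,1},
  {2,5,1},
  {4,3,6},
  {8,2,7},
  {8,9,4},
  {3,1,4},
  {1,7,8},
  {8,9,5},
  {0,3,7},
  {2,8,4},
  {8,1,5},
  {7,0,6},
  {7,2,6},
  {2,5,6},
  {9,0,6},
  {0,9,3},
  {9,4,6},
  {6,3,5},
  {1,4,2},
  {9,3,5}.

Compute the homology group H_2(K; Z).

H_2 ≅ 0.

Fix the vertex order 0 < 1 < 2 < 3 < 4 < 5 < 6 < 7 < 8 < 9 and write every simplex with vertices in increasing order. Then dim K = 2 and the simplices of K are:

  0-simplices (10): [0], [1], [2], [3], [4], [5], [6], [7], [8], [9]
  1-simplices (30): (30 of them)
  2-simplices (20): (20 of them)

Hence C_0 ≅ Z^10, C_1 ≅ Z^30, C_2 ≅ Z^20.

The boundary map ∂_1: C_1 → C_0 maps an edge to its endpoints' difference, ∂[p,q] = q − p.
This gives a 10×30 integer matrix of rank 9; reducing to Smith normal form yields diagonal entries (1,1,1,1,1,1,1,1,1).

Boundary ∂_2: C_2 → C_1 maps a triangle to the signed sum of its edges. For instance
  ∂[2,7,8] = [7,8] − [2,8] + [2,7],
  ∂[1,3,4] = [3,4] − [1,4] + [1,3].
The 30×20 boundary matrix has rank 20 and Smith normal form diag(1,1,1,1,1,1,1,1,1,1,1,1,1,1,1,1,1,1,1,2).

Computing H_k = (kernel of ∂_k) / (image of ∂_{k+1}):

  H_2: rank ker ∂_2 − rank ∂_3 = (20 − 20) − 0 = 0, and there is no ∂_3, so H_2 ≅ 0.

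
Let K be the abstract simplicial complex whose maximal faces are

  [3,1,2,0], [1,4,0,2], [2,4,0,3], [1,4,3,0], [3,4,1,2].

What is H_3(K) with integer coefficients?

Fix the vertex order 0 < 1 < 2 < 3 < 4 and write every simplex with vertices in increasing order. Then dim K = 3 and the simplices of K are:

  0-simplices (5): [0], [1], [2], [3], [4]
  1-simplices (10): [0,1], [0,2], [0,3], [0,4], [1,2], [1,3], [1,4], [2,3], [2,4], [3,4]
  2-simplices (10): [0,1,2], [0,1,3], [0,1,4], [0,2,3], [0,2,4], [0,3,4], [1,2,3], [1,2,4], [1,3,4], [2,3,4]
  3-simplices (5): [0,1,2,3], [0,1,2,4], [0,1,3,4], [0,2,3,4], [1,2,3,4]

giving chain groups C_0 ≅ Z^5, C_1 ≅ Z^10, C_2 ≅ Z^10, C_3 ≅ Z^5.

∂_1: C_1 → C_0 maps an edge to its endpoints' difference, ∂[p,q] = q − p. For instance
  ∂[1,3] = [3] − [1].
The 5×10 boundary matrix has rank 4 and Smith normal form diag(1,1,1,1).

Boundary ∂_2: C_2 → C_1 sends each 2-simplex [p,q,r] to [q,r] − [p,r] + [p,q]. For instance
  ∂[0,1,4] = [1,4] − [0,4] + [0,1],
  ∂[0,1,3] = [1,3] − [0,3] + [0,1].
This gives a 10×10 integer matrix of rank 6; reducing to Smith normal form yields diagonal entries (1,1,1,1,1,1).

The boundary map ∂_3: C_3 → C_2 sends each 3-simplex σ to the alternating sum Σ_i (−1)^i (σ with its i-th vertex removed). For instance
  ∂[0,1,3,4] = [1,3,4] − [0,3,4] + [0,1,4] − [0,1,3],
  ∂[0,1,2,4] = [1,2,4] − [0,2,4] + [0,1,4] − [0,1,2].
This gives a 10×5 integer matrix of rank 4; reducing to Smith normal form yields diagonal entries (1,1,1,1).

From H_k ≅ ker(∂_k) / im(∂_{k+1}) we obtain:

  H_3: rank ker ∂_3 − rank ∂_4 = (5 − 4) − 0 = 1, and there is no ∂_4, so H_3 ≅ Z.

H_3 ≅ Z.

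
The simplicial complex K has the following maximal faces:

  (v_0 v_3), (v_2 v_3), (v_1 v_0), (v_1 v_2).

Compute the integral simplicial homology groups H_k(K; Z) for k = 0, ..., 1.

K has 4 vertices, 4 edges.
rank ∂_0 = 0, rank ∂_1 = 3 ⇒ b_0 = 4 − 0 − 3 = 1; all invariant factors of ∂_1 are 1 so no torsion. So H_0 ≅ Z.
rank ∂_1 = 3, rank ∂_2 = 0 ⇒ b_1 = 4 − 3 − 0 = 1. So H_1 ≅ Z.

H_0 = Z,  H_1 = Z.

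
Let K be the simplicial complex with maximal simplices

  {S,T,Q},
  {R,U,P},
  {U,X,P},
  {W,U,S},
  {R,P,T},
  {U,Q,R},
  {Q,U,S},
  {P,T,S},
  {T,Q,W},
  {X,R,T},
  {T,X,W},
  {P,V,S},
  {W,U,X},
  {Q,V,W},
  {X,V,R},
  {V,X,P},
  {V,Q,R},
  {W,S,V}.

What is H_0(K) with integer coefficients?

H_0 = Z.

Order the vertices as P < Q < R < S < T < U < V < W < X. Listing each simplex with vertices in this order, K has dimension 2 with simplices:

  0-simplices (9): P, Q, R, S, T, U, V, W, X
  1-simplices (27): PR, PS, PT, PU, PV, PX, QR, QS, QT, QU, QV, QW, RT, RU, RV, RX, ST, SU, SV, SW, TW, TX, UW, UX, VW, VX, WX
  2-simplices (18): PRT, PRU, PST, PSV, PUX, PVX, QRU, QRV, QST, QSU, QTW, QVW, RTX, RVX, SUW, SVW, TWX, UWX

so the chain groups are C_0 ≅ Z^9, C_1 ≅ Z^27, C_2 ≅ Z^18.

The boundary map ∂_1: C_1 → C_0 sends each edge [p,q] (with p < q) to q − p. For instance
  ∂PV = V − P.
The resulting 9×27 matrix has rank 8, and its Smith normal form has invariant factors (1,1,1,1,1,1,1,1).

The boundary map ∂_2: C_2 → C_1 maps a triangle to the signed sum of its edges. For instance
  ∂PRU = RU − PU + PR,
  ∂PUX = UX − PX + PU.
The resulting 27×18 matrix has rank 18, and its Smith normal form has invariant factors (1,1,1,1,1,1,1,1,1,1,1,1,1,1,1,1,1,2).

From H_k ≅ ker(∂_k) / im(∂_{k+1}) we obtain:

  H_0: rank C_0 − rank ∂_1 = 9 − 8 = 1, and the invariant factors of ∂_1 are all 1, so H_0 = Z.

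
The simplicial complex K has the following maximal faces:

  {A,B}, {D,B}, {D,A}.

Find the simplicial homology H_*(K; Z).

H_0 = Z,  H_1 = Z.

Order the vertices as A < B < D. Listing each simplex with vertices in this order, K has dimension 1 with simplices:

  0-simplices (3): A, B, D
  1-simplices (3): AB, AD, BD

giving chain groups C_0 ≅ Z^3, C_1 ≅ Z^3.

Boundary ∂_1: C_1 → C_0 sends each edge [p,q] (with p < q) to q − p.
The resulting 3×3 matrix has rank 2, and its Smith normal form has invariant factors (1,1).

Reading off H_k = ker ∂_k / im ∂_{k+1}:

  H_0: rank C_0 − rank ∂_1 = 3 − 2 = 1, and the invariant factors of ∂_1 are all 1, so H_0 ≅ Z.
  H_1: rank ker ∂_1 − rank ∂_2 = (3 − 2) − 0 = 1, and there is no ∂_2, so H_1 ≅ Z.

As a check, the Euler characteristic is 3 − 3 = 0, which agrees with 1 − 1 = 0.
(K is a triangulation of the circle S^1.)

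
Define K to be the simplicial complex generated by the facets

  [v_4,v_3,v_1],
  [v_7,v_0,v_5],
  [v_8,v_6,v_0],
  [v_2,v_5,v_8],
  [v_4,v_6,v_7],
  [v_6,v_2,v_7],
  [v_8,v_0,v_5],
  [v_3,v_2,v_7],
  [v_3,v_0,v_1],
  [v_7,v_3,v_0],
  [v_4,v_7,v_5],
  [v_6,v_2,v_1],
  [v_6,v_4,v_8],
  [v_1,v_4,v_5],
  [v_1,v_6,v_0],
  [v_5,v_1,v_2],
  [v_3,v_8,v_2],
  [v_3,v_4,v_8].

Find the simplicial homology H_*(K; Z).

H_0 ≅ Z,  H_1 ≅ Z^2,  H_2 ≅ Z.

We work with the vertex ordering v_0 < v_1 < v_2 < v_3 < v_4 < v_5 < v_6 < v_7 < v_8. The simplices of K, each written with vertices in increasing order, are:

  0-simplices (9): [v_0], [v_1], [v_2], [v_3], [v_4], [v_5], [v_6], [v_7], [v_8]
  1-simplices (27): (27 of them)
  2-simplices (18): (18 of them)

Hence C_0 ≅ Z^9, C_1 ≅ Z^27, C_2 ≅ Z^18.

The boundary map ∂_1: C_1 → C_0 maps an edge to its endpoints' difference, ∂[p,q] = q − p.
As a 9×27 matrix over Z this has rank 8, with invariant factors (1,1,1,1,1,1,1,1).

∂_2: C_2 → C_1 acts by ∂[p,q,r] = [q,r] − [p,r] + [p,q]. For instance
  ∂[v_2,v_3,v_8] = [v_3,v_8] − [v_2,v_8] + [v_2,v_3],
  ∂[v_1,v_2,v_5] = [v_2,v_5] − [v_1,v_5] + [v_1,v_2].
The 27×18 boundary matrix has rank 17 and Smith normal form diag(1,1,1,1,1,1,1,1,1,1,1,1,1,1,1,1,1).

Now H_k = ker ∂_k / im ∂_{k+1}, so:

  H_0: rank C_0 − rank ∂_1 = 9 − 8 = 1, and the invariant factors of ∂_1 are all 1, so H_0 ≅ Z.
  H_1: rank ker ∂_1 − rank ∂_2 = (27 − 8) − 17 = 2, and the invariant factors of ∂_2 are all 1, so H_1 ≅ Z^2.
  H_2: rank ker ∂_2 − rank ∂_3 = (18 − 17) − 0 = 1, and there is no ∂_3, so H_2 ≅ Z.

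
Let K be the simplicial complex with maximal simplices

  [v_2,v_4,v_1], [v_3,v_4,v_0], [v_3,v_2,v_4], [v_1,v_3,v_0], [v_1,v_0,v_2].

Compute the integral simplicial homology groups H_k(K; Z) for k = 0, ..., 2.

K has 5 vertices, 10 edges, 5 triangles.
rank ∂_0 = 0, rank ∂_1 = 4 ⇒ b_0 = 5 − 0 − 4 = 1; all invariant factors of ∂_1 are 1 so no torsion. So H_0 ≅ Z.
rank ∂_1 = 4, rank ∂_2 = 5 ⇒ b_1 = 10 − 4 − 5 = 1; all invariant factors of ∂_2 are 1 so no torsion. So H_1 ≅ Z.
rank ∂_2 = 5, rank ∂_3 = 0 ⇒ b_2 = 5 − 5 − 0 = 0. So H_2 ≅ 0.

H_0 = Z,  H_1 = Z,  H_2 = 0.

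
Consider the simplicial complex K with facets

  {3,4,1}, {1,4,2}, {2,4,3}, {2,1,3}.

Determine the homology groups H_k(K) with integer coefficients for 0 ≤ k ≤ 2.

Fix the vertex order 1 < 2 < 3 < 4 and write every simplex with vertices in increasing order. Then dim K = 2 and the simplices of K are:

  0-simplices (4): [1], [2], [3], [4]
  1-simplices (6): [1,2], [1,3], [1,4], [2,3], [2,4], [3,4]
  2-simplices (4): [1,2,3], [1,2,4], [1,3,4], [2,3,4]

Hence C_0 ≅ Z^4, C_1 ≅ Z^6, C_2 ≅ Z^4.

Boundary ∂_1: C_1 → C_0 is given by ∂[p,q] = [q] − [p]. For instance
  ∂[2,3] = [3] − [2].
The 4×6 boundary matrix has rank 3 and Smith normal form diag(1,1,1).

Boundary ∂_2: C_2 → C_1 acts by ∂[p,q,r] = [q,r] − [p,r] + [p,q]. For instance
  ∂[2,3,4] = [3,4] − [2,4] + [2,3],
  ∂[1,2,3] = [2,3] − [1,3] + [1,2].
The 6×4 boundary matrix has rank 3 and Smith normal form diag(1,1,1).

Now H_k = ker ∂_k / im ∂_{k+1}, so:

  H_0: rank C_0 − rank ∂_1 = 4 − 3 = 1, and the invariant factors of ∂_1 are all 1, so H_0 = Z.
  H_1: rank ker ∂_1 − rank ∂_2 = (6 − 3) − 3 = 0, and the invariant factors of ∂_2 are all 1, so H_1 = 0.
  H_2: rank ker ∂_2 − rank ∂_3 = (4 − 3) − 0 = 1, and there is no ∂_3, so H_2 = Z.

(K is a triangulation of the 2-sphere S^2.)

H_0 ≅ Z,  H_1 = 0,  H_2 ≅ Z.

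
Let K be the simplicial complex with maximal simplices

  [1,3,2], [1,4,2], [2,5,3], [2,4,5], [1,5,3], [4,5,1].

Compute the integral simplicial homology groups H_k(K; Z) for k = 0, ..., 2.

H_0 ≅ Z,  H_1 = 0,  H_2 ≅ Z.

Fix the vertex order 1 < 2 < 3 < 4 < 5 and write every simplex with vertices in increasing order. Then dim K = 2 and the simplices of K are:

  0-simplices (5): [1], [2], [3], [4], [5]
  1-simplices (9): [1,2], [1,3], [1,4], [1,5], [2,3], [2,4], [2,5], [3,5], [4,5]
  2-simplices (6): [1,2,3], [1,2,4], [1,3,5], [1,4,5], [2,3,5], [2,4,5]

Hence C_0 ≅ Z^5, C_1 ≅ Z^9, C_2 ≅ Z^6.

∂_1: C_1 → C_0 maps an edge to its endpoints' difference, ∂[p,q] = q − p. For instance
  ∂[1,5] = [5] − [1].
The 5×9 boundary matrix has rank 4 and Smith normal form diag(1,1,1,1).

∂_2: C_2 → C_1 acts by ∂[p,q,r] = [q,r] − [p,r] + [p,q]. For instance
  ∂[1,2,4] = [2,4] − [1,4] + [1,2],
  ∂[1,4,5] = [4,5] − [1,5] + [1,4].
This gives a 9×6 integer matrix of rank 5; reducing to Smith normal form yields diagonal entries (1,1,1,1,1).

From H_k ≅ ker(∂_k) / im(∂_{k+1}) we obtain:

  H_0: rank C_0 − rank ∂_1 = 5 − 4 = 1, and the invariant factors of ∂_1 are all 1, so H_0 = Z.
  H_1: rank ker ∂_1 − rank ∂_2 = (9 − 4) − 5 = 0, and the invariant factors of ∂_2 are all 1, so H_1 = 0.
  H_2: rank ker ∂_2 − rank ∂_3 = (6 − 5) − 0 = 1, and there is no ∂_3, so H_2 = Z.

(K is a triangulation of the 2-sphere S^2.)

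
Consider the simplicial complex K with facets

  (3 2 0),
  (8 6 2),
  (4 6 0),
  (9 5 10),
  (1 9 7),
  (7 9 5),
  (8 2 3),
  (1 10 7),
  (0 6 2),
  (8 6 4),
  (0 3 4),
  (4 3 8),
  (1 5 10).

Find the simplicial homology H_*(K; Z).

Take the total order 0 < 1 < 2 < 3 < 4 < 5 < 6 < 7 < 8 < 9 < 10 on the vertex set. Then K (dimension 2) consists of the simplices:

  0-simplices (11): [0], [1], [2], [3], [4], [5], [6], [7], [8], [9], [10]
  1-simplices (22): [0,2], [0,3], [0,4], [0,6], [1,5], [1,7], [1,9], [1,10], [2,3], [2,6], [2,8], [3,4], [3,8], [4,6], [4,8], [5,7], [5,9], [5,10], [6,8], [7,9], [7,10], [9,10]
  2-simplices (13): [0,2,3], [0,2,6], [0,3,4], [0,4,6], [1,5,10], [1,7,9], [1,7,10], [2,3,8], [2,6,8], [3,4,8], [4,6,8], [5,7,9], [5,9,10]

Hence C_0 ≅ Z^11, C_1 ≅ Z^22, C_2 ≅ Z^13.

Boundary ∂_1: C_1 → C_0 maps an edge to its endpoints' difference, ∂[p,q] = q − p. For instance
  ∂[0,3] = [3] − [0].
The resulting 11×22 matrix has rank 9, and its Smith normal form has invariant factors (1,1,1,1,1,1,1,1,1).

The boundary map ∂_2: C_2 → C_1 maps a triangle to the signed sum of its edges. For instance
  ∂[4,6,8] = [6,8] − [4,8] + [4,6],
  ∂[5,9,10] = [9,10] − [5,10] + [5,9].
The resulting 22×13 matrix has rank 12, and its Smith normal form has invariant factors (1,1,1,1,1,1,1,1,1,1,1,1).

Now H_k = ker ∂_k / im ∂_{k+1}, so:

  H_0: rank C_0 − rank ∂_1 = 11 − 9 = 2, and the invariant factors of ∂_1 are all 1, so H_0 ≅ Z^2.
  H_1: rank ker ∂_1 − rank ∂_2 = (22 − 9) − 12 = 1, and the invariant factors of ∂_2 are all 1, so H_1 ≅ Z.
  H_2: rank ker ∂_2 − rank ∂_3 = (13 − 12) − 0 = 1, and there is no ∂_3, so H_2 ≅ Z.

H_0 ≅ Z^2,  H_1 ≅ Z,  H_2 ≅ Z.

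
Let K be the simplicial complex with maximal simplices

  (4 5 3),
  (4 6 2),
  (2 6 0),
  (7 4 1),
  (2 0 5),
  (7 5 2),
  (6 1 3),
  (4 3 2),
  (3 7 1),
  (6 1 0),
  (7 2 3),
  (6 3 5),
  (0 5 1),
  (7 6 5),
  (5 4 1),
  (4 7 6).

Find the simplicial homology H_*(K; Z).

We work with the vertex ordering 0 < 1 < 2 < 3 < 4 < 5 < 6 < 7. The simplices of K, each written with vertices in increasing order, are:

  0-simplices (8): [0], [1], [2], [3], [4], [5], [6], [7]
  1-simplices (24): (24 of them)
  2-simplices (16): [0,1,5], [0,1,6], [0,2,5], [0,2,6], [1,3,6], [1,3,7], [1,4,5], [1,4,7], [2,3,4], [2,3,7], [2,4,6], [2,5,7], [3,4,5], [3,5,6], [4,6,7], [5,6,7]

giving chain groups C_0 ≅ Z^8, C_1 ≅ Z^24, C_2 ≅ Z^16.

∂_1: C_1 → C_0 sends each edge [p,q] (with p < q) to q − p. For instance
  ∂[2,3] = [3] − [2].
The 8×24 boundary matrix has rank 7 and Smith normal form diag(1,1,1,1,1,1,1).

The boundary map ∂_2: C_2 → C_1 sends each 2-simplex [p,q,r] to [q,r] − [p,r] + [p,q]. For instance
  ∂[0,1,5] = [1,5] − [0,5] + [0,1],
  ∂[3,5,6] = [5,6] − [3,6] + [3,5].
As a 24×16 matrix over Z this has rank 15, with invariant factors (1,1,1,1,1,1,1,1,1,1,1,1,1,1,1).

Computing H_k = (kernel of ∂_k) / (image of ∂_{k+1}):

  H_0: rank C_0 − rank ∂_1 = 8 − 7 = 1, and the invariant factors of ∂_1 are all 1, so H_0 = Z.
  H_1: rank ker ∂_1 − rank ∂_2 = (24 − 7) − 15 = 2, and the invariant factors of ∂_2 are all 1, so H_1 = Z^2.
  H_2: rank ker ∂_2 − rank ∂_3 = (16 − 15) − 0 = 1, and there is no ∂_3, so H_2 = Z.

H_0 ≅ Z,  H_1 ≅ Z^2,  H_2 ≅ Z.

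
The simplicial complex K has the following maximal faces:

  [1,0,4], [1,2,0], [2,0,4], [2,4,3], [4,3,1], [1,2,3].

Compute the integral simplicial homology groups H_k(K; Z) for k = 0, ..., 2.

Fix the vertex order 0 < 1 < 2 < 3 < 4 and write every simplex with vertices in increasing order. Then dim K = 2 and the simplices of K are:

  0-simplices (5): [0], [1], [2], [3], [4]
  1-simplices (9): [0,1], [0,2], [0,4], [1,2], [1,3], [1,4], [2,3], [2,4], [3,4]
  2-simplices (6): [0,1,2], [0,1,4], [0,2,4], [1,2,3], [1,3,4], [2,3,4]

Hence C_0 ≅ Z^5, C_1 ≅ Z^9, C_2 ≅ Z^6.

Boundary ∂_1: C_1 → C_0 sends each edge [p,q] (with p < q) to q − p. For instance
  ∂[0,4] = [4] − [0].
The 5×9 boundary matrix has rank 4 and Smith normal form diag(1,1,1,1).

Boundary ∂_2: C_2 → C_1 acts by ∂[p,q,r] = [q,r] − [p,r] + [p,q]. For instance
  ∂[1,3,4] = [3,4] − [1,4] + [1,3],
  ∂[0,2,4] = [2,4] − [0,4] + [0,2].
The resulting 9×6 matrix has rank 5, and its Smith normal form has invariant factors (1,1,1,1,1).

Computing H_k = (kernel of ∂_k) / (image of ∂_{k+1}):

  H_0: rank C_0 − rank ∂_1 = 5 − 4 = 1, and the invariant factors of ∂_1 are all 1, so H_0 = Z.
  H_1: rank ker ∂_1 − rank ∂_2 = (9 − 4) − 5 = 0, and the invariant factors of ∂_2 are all 1, so H_1 = 0.
  H_2: rank ker ∂_2 − rank ∂_3 = (6 − 5) − 0 = 1, and there is no ∂_3, so H_2 = Z.

H_0 = Z,  H_1 = 0,  H_2 = Z.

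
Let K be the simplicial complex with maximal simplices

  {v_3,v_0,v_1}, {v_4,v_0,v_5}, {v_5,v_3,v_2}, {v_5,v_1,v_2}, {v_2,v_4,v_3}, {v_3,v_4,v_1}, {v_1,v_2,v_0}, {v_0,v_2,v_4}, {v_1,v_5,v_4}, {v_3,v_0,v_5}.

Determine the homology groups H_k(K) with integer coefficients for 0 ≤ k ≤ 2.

H_0 = Z,  H_1 = Z/2Z,  H_2 = 0.

We work with the vertex ordering v_0 < v_1 < v_2 < v_3 < v_4 < v_5. The simplices of K, each written with vertices in increasing order, are:

  0-simplices (6): [v_0], [v_1], [v_2], [v_3], [v_4], [v_5]
  1-simplices (15): (15 of them)
  2-simplices (10): [v_0,v_1,v_2], [v_0,v_1,v_3], [v_0,v_2,v_4], [v_0,v_3,v_5], [v_0,v_4,v_5], [v_1,v_2,v_5], [v_1,v_3,v_4], [v_1,v_4,v_5], [v_2,v_3,v_4], [v_2,v_3,v_5]

so the chain groups are C_0 ≅ Z^6, C_1 ≅ Z^15, C_2 ≅ Z^10.

Boundary ∂_1: C_1 → C_0 sends each edge [p,q] (with p < q) to q − p. For instance
  ∂[v_0,v_2] = [v_2] − [v_0].
As a 6×15 matrix over Z this has rank 5, with invariant factors (1,1,1,1,1).

∂_2: C_2 → C_1 sends each 2-simplex [p,q,r] to [q,r] − [p,r] + [p,q]. For instance
  ∂[v_1,v_3,v_4] = [v_3,v_4] − [v_1,v_4] + [v_1,v_3],
  ∂[v_0,v_2,v_4] = [v_2,v_4] − [v_0,v_4] + [v_0,v_2].
The 15×10 boundary matrix has rank 10 and Smith normal form diag(1,1,1,1,1,1,1,1,1,2).

Computing H_k = (kernel of ∂_k) / (image of ∂_{k+1}):

  H_0: rank C_0 − rank ∂_1 = 6 − 5 = 1, and the invariant factors of ∂_1 are all 1, so H_0 = Z.
  H_1: rank ker ∂_1 − rank ∂_2 = (15 − 5) − 10 = 0, and ∂_2 has invariant factor 2 > 1, so H_1 = Z/2Z.
  H_2: rank ker ∂_2 − rank ∂_3 = (10 − 10) − 0 = 0, and there is no ∂_3, so H_2 = 0.

(K is a triangulation of the real projective plane RP^2.)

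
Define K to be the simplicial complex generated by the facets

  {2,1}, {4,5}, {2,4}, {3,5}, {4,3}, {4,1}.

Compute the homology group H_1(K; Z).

K has 5 vertices, 6 edges.
rank ∂_1 = 4, rank ∂_2 = 0 ⇒ b_1 = 6 − 4 − 0 = 2. So H_1 ≅ Z^2.

H_1 ≅ Z^2.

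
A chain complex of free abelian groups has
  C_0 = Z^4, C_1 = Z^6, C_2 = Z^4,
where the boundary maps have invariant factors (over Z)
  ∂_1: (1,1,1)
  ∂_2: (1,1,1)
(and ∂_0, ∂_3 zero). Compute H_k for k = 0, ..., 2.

H_0: b_0 = 4 − 0 − 3 = 1; torsion from ∂_1 factors > 1: none. So H_0 ≅ Z.
H_1: b_1 = 6 − 3 − 3 = 0; torsion from ∂_2 factors > 1: none. So H_1 ≅ 0.
H_2: b_2 = 4 − 3 − 0 = 1; torsion from ∂_3 factors > 1: none. So H_2 ≅ Z.

H_0 ≅ Z,  H_1 = 0,  H_2 ≅ Z.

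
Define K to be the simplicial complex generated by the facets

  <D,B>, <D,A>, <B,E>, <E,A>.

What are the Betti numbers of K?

b_0 = 1, b_1 = 1.

Take the total order A < B < D < E on the vertex set. Then K (dimension 1) consists of the simplices:

  0-simplices (4): A, B, D, E
  1-simplices (4): AD, AE, BD, BE

giving chain groups C_0 ≅ Z^4, C_1 ≅ Z^4.

The boundary map ∂_1: C_1 → C_0 maps an edge to its endpoints' difference, ∂[p,q] = q − p. For instance
  ∂AD = D − A.
The 4×4 boundary matrix has rank 3 and Smith normal form diag(1,1,1).

From H_k ≅ ker(∂_k) / im(∂_{k+1}) we obtain:

  H_0: rank C_0 − rank ∂_1 = 4 − 3 = 1, and the invariant factors of ∂_1 are all 1, so H_0 ≅ Z.
  H_1: rank ker ∂_1 − rank ∂_2 = (4 − 3) − 0 = 1, and there is no ∂_2, so H_1 ≅ Z.

Hence the Betti numbers are b_0 = 1, b_1 = 1.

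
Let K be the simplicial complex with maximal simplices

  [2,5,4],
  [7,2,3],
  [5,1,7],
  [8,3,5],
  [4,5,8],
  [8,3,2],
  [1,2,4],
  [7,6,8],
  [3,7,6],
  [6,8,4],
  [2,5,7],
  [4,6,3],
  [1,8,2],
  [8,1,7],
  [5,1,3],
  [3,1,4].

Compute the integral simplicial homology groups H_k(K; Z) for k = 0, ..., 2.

Take the total order 1 < 2 < 3 < 4 < 5 < 6 < 7 < 8 on the vertex set. Then K (dimension 2) consists of the simplices:

  0-simplices (8): [1], [2], [3], [4], [5], [6], [7], [8]
  1-simplices (24): (24 of them)
  2-simplices (16): [1,2,4], [1,2,8], [1,3,4], [1,3,5], [1,5,7], [1,7,8], [2,3,7], [2,3,8], [2,4,5], [2,5,7], [3,4,6], [3,5,8], [3,6,7], [4,5,8], [4,6,8], [6,7,8]

Hence C_0 ≅ Z^8, C_1 ≅ Z^24, C_2 ≅ Z^16.

The boundary map ∂_1: C_1 → C_0 maps an edge to its endpoints' difference, ∂[p,q] = q − p. For instance
  ∂[1,8] = [8] − [1].
The resulting 8×24 matrix has rank 7, and its Smith normal form has invariant factors (1,1,1,1,1,1,1).

∂_2: C_2 → C_1 sends each 2-simplex [p,q,r] to [q,r] − [p,r] + [p,q]. For instance
  ∂[1,3,5] = [3,5] − [1,5] + [1,3],
  ∂[1,2,8] = [2,8] − [1,8] + [1,2].
The resulting 24×16 matrix has rank 15, and its Smith normal form has invariant factors (1,1,1,1,1,1,1,1,1,1,1,1,1,1,1).

From H_k ≅ ker(∂_k) / im(∂_{k+1}) we obtain:

  H_0: rank C_0 − rank ∂_1 = 8 − 7 = 1, and the invariant factors of ∂_1 are all 1, so H_0 ≅ Z.
  H_1: rank ker ∂_1 − rank ∂_2 = (24 − 7) − 15 = 2, and the invariant factors of ∂_2 are all 1, so H_1 ≅ Z^2.
  H_2: rank ker ∂_2 − rank ∂_3 = (16 − 15) − 0 = 1, and there is no ∂_3, so H_2 ≅ Z.

As a check, the Euler characteristic is 8 − 24 + 16 = 0, which agrees with 1 − 2 + 1 = 0.
(K is a triangulation of the torus T^2.)

H_0 = Z,  H_1 = Z^2,  H_2 = Z.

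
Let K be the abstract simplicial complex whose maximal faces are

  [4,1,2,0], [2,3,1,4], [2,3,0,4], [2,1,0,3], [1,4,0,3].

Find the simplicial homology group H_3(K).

H_3 = Z.

K has 5 vertices, 10 edges, 10 triangles, 5 3-simplices.
rank ∂_3 = 4, rank ∂_4 = 0 ⇒ b_3 = 5 − 4 − 0 = 1. So H_3 = Z.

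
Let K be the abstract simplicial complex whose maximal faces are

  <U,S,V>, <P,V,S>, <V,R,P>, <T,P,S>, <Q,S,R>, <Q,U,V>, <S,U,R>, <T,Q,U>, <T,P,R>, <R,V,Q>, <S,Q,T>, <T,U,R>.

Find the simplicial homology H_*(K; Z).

Fix the vertex order P < Q < R < S < T < U < V and write every simplex with vertices in increasing order. Then dim K = 2 and the simplices of K are:

  0-simplices (7): P, Q, R, S, T, U, V
  1-simplices (18): PR, PS, PT, PV, QR, QS, QT, QU, QV, RS, RT, RU, RV, ST, SU, SV, TU, UV
  2-simplices (12): PRT, PRV, PST, PSV, QRS, QRV, QST, QTU, QUV, RSU, RTU, SUV

so the chain groups are C_0 ≅ Z^7, C_1 ≅ Z^18, C_2 ≅ Z^12.

∂_1: C_1 → C_0 sends each edge [p,q] (with p < q) to q − p. For instance
  ∂PT = T − P.
The 7×18 boundary matrix has rank 6 and Smith normal form diag(1,1,1,1,1,1).

The boundary map ∂_2: C_2 → C_1 acts by ∂[p,q,r] = [q,r] − [p,r] + [p,q]. For instance
  ∂RSU = SU − RU + RS,
  ∂PST = ST − PT + PS.
The 18×12 boundary matrix has rank 12 and Smith normal form diag(1,1,1,1,1,1,1,1,1,1,1,2).

From H_k ≅ ker(∂_k) / im(∂_{k+1}) we obtain:

  H_0: rank C_0 − rank ∂_1 = 7 − 6 = 1, and the invariant factors of ∂_1 are all 1, so H_0 = Z.
  H_1: rank ker ∂_1 − rank ∂_2 = (18 − 6) − 12 = 0, and ∂_2 has invariant factor 2 > 1, so H_1 = Z/2Z.
  H_2: rank ker ∂_2 − rank ∂_3 = (12 − 12) − 0 = 0, and there is no ∂_3, so H_2 = 0.

As a check, the Euler characteristic is 7 − 18 + 12 = 1, which agrees with 1 − 0 + 0 = 1.

H_0 = Z,  H_1 = Z/2Z,  H_2 = 0.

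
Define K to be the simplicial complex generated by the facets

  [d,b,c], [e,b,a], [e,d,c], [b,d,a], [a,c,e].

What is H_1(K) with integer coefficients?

Order the vertices as a < b < c < d < e. Listing each simplex with vertices in this order, K has dimension 2 with simplices:

  0-simplices (5): a, b, c, d, e
  1-simplices (10): ab, ac, ad, ae, bc, bd, be, cd, ce, de
  2-simplices (5): abd, abe, ace, bcd, cde

Hence C_0 ≅ Z^5, C_1 ≅ Z^10, C_2 ≅ Z^5.

∂_1: C_1 → C_0 maps an edge to its endpoints' difference, ∂[p,q] = q − p.
As a 5×10 matrix over Z this has rank 4, with invariant factors (1,1,1,1).

∂_2: C_2 → C_1 sends each 2-simplex [p,q,r] to [q,r] − [p,r] + [p,q]. For instance
  ∂bcd = cd − bd + bc,
  ∂ace = ce − ae + ac.
The 10×5 boundary matrix has rank 5 and Smith normal form diag(1,1,1,1,1).

Reading off H_k = ker ∂_k / im ∂_{k+1}:

  H_1: rank ker ∂_1 − rank ∂_2 = (10 − 4) − 5 = 1, and the invariant factors of ∂_2 are all 1, so H_1 = Z.

H_1 ≅ Z.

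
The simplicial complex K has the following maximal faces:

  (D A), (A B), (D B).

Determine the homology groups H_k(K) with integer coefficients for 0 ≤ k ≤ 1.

H_0 ≅ Z,  H_1 ≅ Z.

Take the total order A < B < D on the vertex set. Then K (dimension 1) consists of the simplices:

  0-simplices (3): A, B, D
  1-simplices (3): AB, AD, BD

Hence C_0 ≅ Z^3, C_1 ≅ Z^3.

The boundary map ∂_1: C_1 → C_0 sends each edge [p,q] (with p < q) to q − p.
As a 3×3 matrix over Z this has rank 2, with invariant factors (1,1).

Computing H_k = (kernel of ∂_k) / (image of ∂_{k+1}):

  H_0: rank C_0 − rank ∂_1 = 3 − 2 = 1, and the invariant factors of ∂_1 are all 1, so H_0 = Z.
  H_1: rank ker ∂_1 − rank ∂_2 = (3 − 2) − 0 = 1, and there is no ∂_2, so H_1 = Z.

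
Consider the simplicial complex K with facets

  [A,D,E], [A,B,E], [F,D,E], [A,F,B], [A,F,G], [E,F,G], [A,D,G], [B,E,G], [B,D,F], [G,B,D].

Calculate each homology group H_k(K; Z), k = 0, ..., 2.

H_0 ≅ Z,  H_1 ≅ Z/2Z,  H_2 = 0.

We work with the vertex ordering A < B < D < E < F < G. The simplices of K, each written with vertices in increasing order, are:

  0-simplices (6): A, B, D, E, F, G
  1-simplices (15): AB, AD, AE, AF, AG, BD, BE, BF, BG, DE, DF, DG, EF, EG, FG
  2-simplices (10): ABE, ABF, ADE, ADG, AFG, BDF, BDG, BEG, DEF, EFG

so the chain groups are C_0 ≅ Z^6, C_1 ≅ Z^15, C_2 ≅ Z^10.

∂_1: C_1 → C_0 sends each edge [p,q] (with p < q) to q − p.
As a 6×15 matrix over Z this has rank 5, with invariant factors (1,1,1,1,1).

∂_2: C_2 → C_1 maps a triangle to the signed sum of its edges. For instance
  ∂BDF = DF − BF + BD,
  ∂ADE = DE − AE + AD.
The 15×10 boundary matrix has rank 10 and Smith normal form diag(1,1,1,1,1,1,1,1,1,2).

Reading off H_k = ker ∂_k / im ∂_{k+1}:

  H_0: rank C_0 − rank ∂_1 = 6 − 5 = 1, and the invariant factors of ∂_1 are all 1, so H_0 = Z.
  H_1: rank ker ∂_1 − rank ∂_2 = (15 − 5) − 10 = 0, and ∂_2 has invariant factor 2 > 1, so H_1 = Z/2Z.
  H_2: rank ker ∂_2 − rank ∂_3 = (10 − 10) − 0 = 0, and there is no ∂_3, so H_2 = 0.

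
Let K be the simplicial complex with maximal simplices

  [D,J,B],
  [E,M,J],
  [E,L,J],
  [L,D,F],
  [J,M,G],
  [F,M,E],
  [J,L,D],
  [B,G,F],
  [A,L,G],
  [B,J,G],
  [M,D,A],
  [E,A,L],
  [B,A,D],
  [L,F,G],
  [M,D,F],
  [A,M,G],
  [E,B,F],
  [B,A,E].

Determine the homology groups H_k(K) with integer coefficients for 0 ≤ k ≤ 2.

Order the vertices as A < B < D < E < F < G < J < L < M. Listing each simplex with vertices in this order, K has dimension 2 with simplices:

  0-simplices (9): A, B, D, E, F, G, J, L, M
  1-simplices (27): AB, AD, AE, AG, AL, AM, BD, BE, BF, BG, BJ, DF, DJ, DL, DM, EF, EJ, EL, EM, FG, FL, FM, GJ, GL, GM, JL, JM
  2-simplices (18): ABD, ABE, ADM, AEL, AGL, AGM, BDJ, BEF, BFG, BGJ, DFL, DFM, DJL, EFM, EJL, EJM, FGL, GJM

giving chain groups C_0 ≅ Z^9, C_1 ≅ Z^27, C_2 ≅ Z^18.

∂_1: C_1 → C_0 maps an edge to its endpoints' difference, ∂[p,q] = q − p. For instance
  ∂AE = E − A.
This gives a 9×27 integer matrix of rank 8; reducing to Smith normal form yields diagonal entries (1,1,1,1,1,1,1,1).

Boundary ∂_2: C_2 → C_1 acts by ∂[p,q,r] = [q,r] − [p,r] + [p,q]. For instance
  ∂BFG = FG − BG + BF,
  ∂ABD = BD − AD + AB.
As a 27×18 matrix over Z this has rank 17, with invariant factors (1,1,1,1,1,1,1,1,1,1,1,1,1,1,1,1,1).

From H_k ≅ ker(∂_k) / im(∂_{k+1}) we obtain:

  H_0: rank C_0 − rank ∂_1 = 9 − 8 = 1, and the invariant factors of ∂_1 are all 1, so H_0 ≅ Z.
  H_1: rank ker ∂_1 − rank ∂_2 = (27 − 8) − 17 = 2, and the invariant factors of ∂_2 are all 1, so H_1 ≅ Z^2.
  H_2: rank ker ∂_2 − rank ∂_3 = (18 − 17) − 0 = 1, and there is no ∂_3, so H_2 ≅ Z.

As a check, the Euler characteristic is 9 − 27 + 18 = 0, which agrees with 1 − 2 + 1 = 0.

H_0 ≅ Z,  H_1 ≅ Z^2,  H_2 ≅ Z.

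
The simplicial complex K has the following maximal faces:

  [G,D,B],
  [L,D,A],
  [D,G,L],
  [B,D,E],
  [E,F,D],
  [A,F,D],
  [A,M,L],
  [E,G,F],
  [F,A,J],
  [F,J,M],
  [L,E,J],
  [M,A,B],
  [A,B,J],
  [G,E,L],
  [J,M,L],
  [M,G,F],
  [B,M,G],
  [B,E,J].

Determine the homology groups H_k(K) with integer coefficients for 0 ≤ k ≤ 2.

H_0 = Z,  H_1 = Z × Z/2,  H_2 = 0.

Fix the vertex order A < B < D < E < F < G < J < L < M and write every simplex with vertices in increasing order. Then dim K = 2 and the simplices of K are:

  0-simplices (9): A, B, D, E, F, G, J, L, M
  1-simplices (27): AB, AD, AF, AJ, AL, AM, BD, BE, BG, BJ, BM, DE, DF, DG, DL, EF, EG, EJ, EL, FG, FJ, FM, GL, GM, JL, JM, LM
  2-simplices (18): ABJ, ABM, ADF, ADL, AFJ, ALM, BDE, BDG, BEJ, BGM, DEF, DGL, EFG, EGL, EJL, FGM, FJM, JLM

Hence C_0 ≅ Z^9, C_1 ≅ Z^27, C_2 ≅ Z^18.

Boundary ∂_1: C_1 → C_0 sends each edge [p,q] (with p < q) to q − p.
This gives a 9×27 integer matrix of rank 8; reducing to Smith normal form yields diagonal entries (1,1,1,1,1,1,1,1).

The boundary map ∂_2: C_2 → C_1 sends each 2-simplex [p,q,r] to [q,r] − [p,r] + [p,q]. For instance
  ∂EFG = FG − EG + EF,
  ∂BDG = DG − BG + BD.
The 27×18 boundary matrix has rank 18 and Smith normal form diag(1,1,1,1,1,1,1,1,1,1,1,1,1,1,1,1,1,2).

Computing H_k = (kernel of ∂_k) / (image of ∂_{k+1}):

  H_0: rank C_0 − rank ∂_1 = 9 − 8 = 1, and the invariant factors of ∂_1 are all 1, so H_0 ≅ Z.
  H_1: rank ker ∂_1 − rank ∂_2 = (27 − 8) − 18 = 1, and ∂_2 has invariant factor 2 > 1, so H_1 ≅ Z × Z/2.
  H_2: rank ker ∂_2 − rank ∂_3 = (18 − 18) − 0 = 0, and there is no ∂_3, so H_2 ≅ 0.

(K is a triangulation of the Klein bottle.)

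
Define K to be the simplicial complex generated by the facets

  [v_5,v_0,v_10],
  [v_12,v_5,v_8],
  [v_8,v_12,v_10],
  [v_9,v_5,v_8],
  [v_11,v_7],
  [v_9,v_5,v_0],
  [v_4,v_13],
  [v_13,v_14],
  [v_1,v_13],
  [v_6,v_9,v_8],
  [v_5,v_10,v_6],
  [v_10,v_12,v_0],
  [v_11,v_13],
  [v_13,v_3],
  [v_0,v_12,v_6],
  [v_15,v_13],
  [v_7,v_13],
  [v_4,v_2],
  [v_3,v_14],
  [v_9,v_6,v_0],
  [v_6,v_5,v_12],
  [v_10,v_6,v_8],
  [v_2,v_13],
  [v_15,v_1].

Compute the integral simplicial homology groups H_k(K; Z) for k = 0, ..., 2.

We work with the vertex ordering v_0 < v_1 < v_2 < v_3 < v_4 < v_5 < v_6 < v_7 < v_8 < v_9 < v_10 < v_11 < v_12 < v_13 < v_14 < v_15. The simplices of K, each written with vertices in increasing order, are:

  0-simplices (16): [v_0], [v_1], [v_2], [v_3], [v_4], [v_5], [v_6], [v_7], [v_8], [v_9], [v_10], [v_11], [v_12], [v_13], [v_14], [v_15]
  1-simplices (30): (30 of them)
  2-simplices (12): (12 of them)

giving chain groups C_0 ≅ Z^16, C_1 ≅ Z^30, C_2 ≅ Z^12.

∂_1: C_1 → C_0 is given by ∂[p,q] = [q] − [p]. For instance
  ∂[v_6,v_12] = [v_12] − [v_6].
This gives a 16×30 integer matrix of rank 14; reducing to Smith normal form yields diagonal entries (1,1,1,1,1,1,1,1,1,1,1,1,1,1).

Boundary ∂_2: C_2 → C_1 maps a triangle to the signed sum of its edges. For instance
  ∂[v_0,v_5,v_10] = [v_5,v_10] − [v_0,v_10] + [v_0,v_5],
  ∂[v_6,v_8,v_10] = [v_8,v_10] − [v_6,v_10] + [v_6,v_8].
As a 30×12 matrix over Z this has rank 12, with invariant factors (1,1,1,1,1,1,1,1,1,1,1,2).

Now H_k = ker ∂_k / im ∂_{k+1}, so:

  H_0: rank C_0 − rank ∂_1 = 16 − 14 = 2, and the invariant factors of ∂_1 are all 1, so H_0 = Z^2.
  H_1: rank ker ∂_1 − rank ∂_2 = (30 − 14) − 12 = 4, and ∂_2 has invariant factor 2 > 1, so H_1 = Z^4 × Z/2.
  H_2: rank ker ∂_2 − rank ∂_3 = (12 − 12) − 0 = 0, and there is no ∂_3, so H_2 = 0.

As a check, the Euler characteristic is 16 − 30 + 12 = -2, which agrees with 2 − 4 + 0 = -2.

H_0 = Z^2,  H_1 = Z^4 × Z/2,  H_2 = 0.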